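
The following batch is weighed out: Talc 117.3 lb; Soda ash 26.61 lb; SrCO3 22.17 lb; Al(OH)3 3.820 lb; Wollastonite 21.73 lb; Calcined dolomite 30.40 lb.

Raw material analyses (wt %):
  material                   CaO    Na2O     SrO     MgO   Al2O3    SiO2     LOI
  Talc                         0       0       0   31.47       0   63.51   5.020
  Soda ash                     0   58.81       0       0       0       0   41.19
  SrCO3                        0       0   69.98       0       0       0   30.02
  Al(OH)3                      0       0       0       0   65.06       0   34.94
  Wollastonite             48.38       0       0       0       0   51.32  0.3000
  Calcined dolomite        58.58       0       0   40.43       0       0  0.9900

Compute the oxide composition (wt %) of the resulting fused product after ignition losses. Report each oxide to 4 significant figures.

Full precision is carried all the way through — mid-chain values appear rounded to four significant figures in the printout — a single rounding finalizes every reported number — the derived quantities, which include LOI, the totals, the six compositions, net glass mass, the yield, are recomputed at full float precision, as quoted within either problem or answer, starting from the weights on 196.8 lb of glass.
What the batch supplies per oxide:
  CaO: 21.73·0.4838 + 30.40·0.5858 = 28.32 lb
  Na2O: 26.61·0.5881 = 15.65 lb
  SrO: 22.17·0.6998 = 15.51 lb
  MgO: 117.3·0.3147 + 30.40·0.4043 = 49.21 lb
  Al2O3: 3.820·0.6506 = 2.485 lb
  SiO2: 117.3·0.6351 + 21.73·0.5132 = 85.65 lb
LOI: 117.3·0.05020 + 26.61·0.4119 + 22.17·0.3002 + 3.820·0.3494 + 21.73·0.003000 + 30.40·0.009900 = 25.21 lb
Glass = total batch minus LOI = 222.0 − 25.21 = 196.8 lb (consistent with Σ oxide mass)
percent share: oxide ÷ glass, ×100

Glass mass = 196.8 lb (batch 222.0 − LOI 25.21).
Composition: CaO 14.39%, Na2O 7.951%, SrO 7.882%, MgO 25.00%, Al2O3 1.263%, SiO2 43.52%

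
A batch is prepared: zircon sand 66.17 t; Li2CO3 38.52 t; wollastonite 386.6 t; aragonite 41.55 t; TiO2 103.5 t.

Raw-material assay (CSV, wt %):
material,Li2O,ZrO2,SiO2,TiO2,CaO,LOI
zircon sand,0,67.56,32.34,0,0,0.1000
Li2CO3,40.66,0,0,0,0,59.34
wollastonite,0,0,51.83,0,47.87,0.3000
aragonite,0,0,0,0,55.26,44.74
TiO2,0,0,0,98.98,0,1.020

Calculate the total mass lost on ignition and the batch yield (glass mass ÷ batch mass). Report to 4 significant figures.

LOI loss = 43.73 t; glass = 592.6 t; yield = 93.13%

The working math maintains full precision at every stage. In-progress results are displayed (rounded to 4 significant figures) when written out. Each reported figure sees exactly one rounding. Derived quantities, which include the yield, the totals, glass mass, ignition loss, the five compositions, are re-derived at full precision, as written in problem or answer, starting from the weights per 592.6 t of glass.
Loss on ignition, line by line:
  zircon sand: 66.17 × 0.001000 = 0.06617 t
  Li2CO3: 38.52 × 0.5934 = 22.86 t
  wollastonite: 386.6 × 0.003000 = 1.160 t
  aragonite: 41.55 × 0.4474 = 18.59 t
  TiO2: 103.5 × 0.01020 = 1.056 t
Total LOI = 43.73 t
Glass = batch − LOI = 636.3 − 43.73 = 592.6 t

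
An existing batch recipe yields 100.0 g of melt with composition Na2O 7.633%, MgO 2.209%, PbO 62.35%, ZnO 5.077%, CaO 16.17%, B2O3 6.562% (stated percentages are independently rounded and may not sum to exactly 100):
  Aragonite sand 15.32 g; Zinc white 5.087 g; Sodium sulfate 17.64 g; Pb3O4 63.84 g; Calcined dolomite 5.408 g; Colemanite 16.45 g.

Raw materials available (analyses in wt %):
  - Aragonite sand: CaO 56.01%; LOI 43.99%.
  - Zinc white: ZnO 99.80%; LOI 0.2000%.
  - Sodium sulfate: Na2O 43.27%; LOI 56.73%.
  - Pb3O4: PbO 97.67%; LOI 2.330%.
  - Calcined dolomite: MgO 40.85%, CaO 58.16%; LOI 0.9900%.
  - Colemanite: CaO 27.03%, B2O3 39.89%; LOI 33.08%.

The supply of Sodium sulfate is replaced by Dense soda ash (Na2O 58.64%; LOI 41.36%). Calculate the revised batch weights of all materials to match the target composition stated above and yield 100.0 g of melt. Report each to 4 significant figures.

Revised batch per 100.0 g melt:
  Aragonite sand: 15.32 g
  Zinc white: 5.087 g
  Dense soda ash: 13.02 g
  Pb3O4: 63.84 g
  Calcined dolomite: 5.408 g
  Colemanite: 16.45 g
Total batch = 119.1 g; LOI loss = 19.12 g

In-progress results appear, rounded to four significant figures, within the worked lines; every computation holds exact precision through the solve; each reported result is rounded only once. Derived quantities are computed starting from the weights at 100.0 g of glass in full float precision (the totals, ignition loss, six oxide percentages, yield, glass mass), exactly as shown in question or answer.
Oxide mass targets, per 100.0 g melt:
  Na2O: 7.633% × 100.0 = 7.633 g
  MgO: 2.209% × 100.0 = 2.209 g
  PbO: 62.35% × 100.0 = 62.35 g
  ZnO: 5.077% × 100.0 = 5.077 g
  CaO: 16.17% × 100.0 = 16.17 g
  B2O3: 6.562% × 100.0 = 6.562 g
A balance pass over the oxides, per the reported batch figures, versus the basis set out (delivered sums recover each target net of answer rounding effects):
  Na2O: 13.02·0.5864 = 7.635 g (target 7.633 g)
  MgO: 5.408·0.4085 = 2.209 g (target 2.209 g)
  PbO: 63.84·0.9767 = 62.35 g (target 62.35 g)
  ZnO: 5.087·0.9980 = 5.077 g (target 5.077 g)
  CaO: 15.32·0.5601 + 5.408·0.5816 + 16.45·0.2703 = 16.17 g (target 16.17 g)
  B2O3: 16.45·0.3989 = 6.562 g (target 6.562 g)
Glass-mass sanity pass: batch Σ − ignition loss = 100.0 g (the Σ of target masses is 100.0 g; with the basis standing at 100.0 g — any gap is answer rounding).
Summing the batch: Σ batch = 119.1 g; the LOI term Σ batch·LOI equals 19.12 g; as yield: glass ÷ batch → 83.95%.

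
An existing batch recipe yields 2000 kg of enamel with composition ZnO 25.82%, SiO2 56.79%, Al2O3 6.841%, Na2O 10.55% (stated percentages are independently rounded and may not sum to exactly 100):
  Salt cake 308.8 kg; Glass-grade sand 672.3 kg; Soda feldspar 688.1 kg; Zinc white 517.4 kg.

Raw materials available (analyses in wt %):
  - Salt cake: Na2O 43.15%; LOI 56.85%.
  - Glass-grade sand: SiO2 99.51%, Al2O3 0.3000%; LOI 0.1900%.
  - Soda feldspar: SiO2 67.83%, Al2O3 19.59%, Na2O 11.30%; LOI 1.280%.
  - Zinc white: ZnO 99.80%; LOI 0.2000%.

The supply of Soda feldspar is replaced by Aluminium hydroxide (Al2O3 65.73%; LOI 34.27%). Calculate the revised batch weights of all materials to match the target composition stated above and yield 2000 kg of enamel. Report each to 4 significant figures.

Values along the way are displayed rounded to four significant digits alongside each step; all internal work keeps exact precision all the way through — every reported number carries a single rounding; all derived quantities are rebuilt in exact precision (glass mass, LOI, the totals, the yield, the four compositions) from the weighed amounts per 2000 kg of glass, as set out in problem or answer.
Oxide mass targets, per 2000 kg enamel:
  ZnO: 25.82% × 2000 = 516.4 kg
  SiO2: 56.79% × 2000 = 1136 kg
  Al2O3: 6.841% × 2000 = 136.8 kg
  Na2O: 10.55% × 2000 = 211.0 kg
Mass-balance tally per oxide working from each reported weight, on the stated basis (every target is met by its sum once rounding is allowed for):
  ZnO: 517.4·0.9980 = 516.4 kg (target 516.4 kg)
  SiO2: 1141·0.9951 = 1135 kg (target 1136 kg)
  Al2O3: 1141·0.003000 + 202.9·0.6573 = 136.8 kg (target 136.8 kg)
  Na2O: 489.0·0.4315 = 211.0 kg (target 211.0 kg)
The glass-mass cross-check: net batch after ignition = 2000 kg (summing oxide targets gives 2000 kg; basis as stated: 2000 kg — any gap is answer rounding).
Total batch = Σ batch = 2350 kg; loss to ignition Σ batch·LOI = 350.7 kg; yield = glass ÷ total batch = 85.08%.

Revised batch per 2000 kg enamel:
  Salt cake: 489.0 kg
  Glass-grade sand: 1141 kg
  Aluminium hydroxide: 202.9 kg
  Zinc white: 517.4 kg
Total batch = 2350 kg; LOI loss = 350.7 kg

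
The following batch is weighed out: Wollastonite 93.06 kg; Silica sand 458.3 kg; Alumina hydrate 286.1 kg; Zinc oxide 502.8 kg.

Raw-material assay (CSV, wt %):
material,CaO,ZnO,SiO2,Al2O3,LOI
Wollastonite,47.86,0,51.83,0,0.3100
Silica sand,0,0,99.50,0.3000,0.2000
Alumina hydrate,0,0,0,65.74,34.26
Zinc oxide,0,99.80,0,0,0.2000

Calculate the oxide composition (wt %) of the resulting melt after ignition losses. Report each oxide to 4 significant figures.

Glass mass = 1240 kg (batch 1340 − LOI 100.2).
Composition: CaO 3.592%, ZnO 40.47%, SiO2 40.66%, Al2O3 15.28%

All arithmetic maintains exact precision at each step; working values are shown (rounded to four significant digits) between the steps. Every reported number is rounded exactly once. Derived quantities are computed in exact precision (LOI, four oxide percentages, yield, totals, glass mass) using the weight values per 1240 kg of glass, as given in either problem or answer.
Per-oxide mass from batch:
  CaO: 93.06·0.4786 = 44.54 kg
  ZnO: 502.8·0.9980 = 501.8 kg
  SiO2: 93.06·0.5183 + 458.3·0.9950 = 504.2 kg
  Al2O3: 458.3·0.003000 + 286.1·0.6574 = 189.5 kg
LOI: 93.06·0.003100 + 458.3·0.002000 + 286.1·0.3426 + 502.8·0.002000 = 100.2 kg
batch − LOI leaves glass = 1340 − 100.2 = 1240 kg (= the summed oxide contributions)
each wt % is 100 × oxide ÷ glass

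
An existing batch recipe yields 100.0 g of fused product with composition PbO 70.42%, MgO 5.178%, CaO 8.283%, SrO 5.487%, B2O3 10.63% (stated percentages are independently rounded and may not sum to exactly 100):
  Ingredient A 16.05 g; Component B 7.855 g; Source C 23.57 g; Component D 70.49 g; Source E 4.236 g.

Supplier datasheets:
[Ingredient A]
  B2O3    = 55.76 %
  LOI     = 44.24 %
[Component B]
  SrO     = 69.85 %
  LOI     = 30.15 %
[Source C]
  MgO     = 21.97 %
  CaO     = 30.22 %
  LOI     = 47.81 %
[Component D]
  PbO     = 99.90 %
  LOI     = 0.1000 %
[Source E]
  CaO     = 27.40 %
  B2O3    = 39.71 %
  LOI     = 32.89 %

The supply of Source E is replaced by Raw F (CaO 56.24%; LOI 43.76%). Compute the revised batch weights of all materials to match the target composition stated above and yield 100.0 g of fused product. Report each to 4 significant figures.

Revised batch per 100.0 g fused product:
  Ingredient A: 19.06 g
  Component B: 7.855 g
  Source C: 23.57 g
  Component D: 70.49 g
  Raw F: 2.064 g
Total batch = 123.0 g; LOI loss = 23.04 g

The whole derivation runs at exact precision from first step to last. Mid-chain values are printed with 4-significant-digit rounding between the steps — each reported number is rounded once only — derived quantities, which include the five compositions, yield, net glass mass, totals, LOI, are rebuilt in exact precision, as given in the problem or answer text, from the weighed amounts per 100.0 g of glass.
Per-oxide target masses for 100.0 g fused product:
  PbO: 70.42% × 100.0 = 70.42 g
  MgO: 5.178% × 100.0 = 5.178 g
  CaO: 8.283% × 100.0 = 8.283 g
  SrO: 5.487% × 100.0 = 5.487 g
  B2O3: 10.63% × 100.0 = 10.63 g
Balance tally, oxide-wise, using the reported weights, at the basis given (every target is met by its sum up to rounding of the answer):
  PbO: 70.49·0.9990 = 70.42 g (target 70.42 g)
  MgO: 23.57·0.2197 = 5.178 g (target 5.178 g)
  CaO: 23.57·0.3022 + 2.064·0.5624 = 8.284 g (target 8.283 g)
  SrO: 7.855·0.6985 = 5.487 g (target 5.487 g)
  B2O3: 19.06·0.5576 = 10.63 g (target 10.63 g)
Glass mass check: whole batch net of LOI = 100.0 g (targets for the oxides total 100.0 g; versus the stated basis of 100.0 g — rounding explains the deltas).
Summing the batch: Σ batch = 123.0 g; ignition loss, Σ(batch × LOI) = 23.04 g; yield: glass divided by total = 81.27%.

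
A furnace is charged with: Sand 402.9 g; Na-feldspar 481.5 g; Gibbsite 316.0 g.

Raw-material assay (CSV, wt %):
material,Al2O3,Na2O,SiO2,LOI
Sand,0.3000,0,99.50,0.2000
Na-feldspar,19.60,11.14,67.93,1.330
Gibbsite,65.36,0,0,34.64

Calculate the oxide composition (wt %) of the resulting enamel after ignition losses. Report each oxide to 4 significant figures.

Glass mass = 1084 g (batch 1200 − LOI 116.7).
Composition: Al2O3 27.88%, Na2O 4.949%, SiO2 67.17%

Full precision is carried from start to finish — working values are displayed, with 4-significant-figure rounding, at each printed step. Every reported figure is rounded just once; all derived quantities are rebuilt in full precision (the totals, ignition loss, yield, glass mass, the three compositions) starting from the weights for 1084 g of glass as written in problem or answer.
Per-oxide mass from batch:
  Al2O3: 402.9·0.003000 + 481.5·0.1960 + 316.0·0.6536 = 302.1 g
  Na2O: 481.5·0.1114 = 53.64 g
  SiO2: 402.9·0.9950 + 481.5·0.6793 = 728.0 g
LOI: 402.9·0.002000 + 481.5·0.01330 + 316.0·0.3464 = 116.7 g
Resulting glass, batch − LOI: 1200 − 116.7 = 1084 g (equal to the oxide-mass sum)
percent by weight: oxide/glass ×100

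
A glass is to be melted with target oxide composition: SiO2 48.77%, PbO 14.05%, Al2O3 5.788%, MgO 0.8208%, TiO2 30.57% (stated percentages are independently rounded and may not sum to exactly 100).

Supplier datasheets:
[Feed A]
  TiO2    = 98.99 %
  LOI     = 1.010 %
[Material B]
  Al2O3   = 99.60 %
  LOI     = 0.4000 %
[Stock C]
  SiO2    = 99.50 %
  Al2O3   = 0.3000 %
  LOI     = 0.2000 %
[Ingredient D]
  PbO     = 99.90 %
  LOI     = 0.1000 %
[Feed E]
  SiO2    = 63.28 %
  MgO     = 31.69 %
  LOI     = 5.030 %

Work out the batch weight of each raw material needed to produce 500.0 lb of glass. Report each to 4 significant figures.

Batch per 500.0 lb glass:
  Feed A: 154.4 lb
  Material B: 28.34 lb
  Stock C: 236.8 lb
  Ingredient D: 70.32 lb
  Feed E: 12.95 lb
Total batch = 502.8 lb; LOI loss = 2.868 lb; yield = 99.43%

The working math keeps full precision from first step to last; values along the way are rounded to four significant figures when displayed. Each reported result receives exactly one rounding. Derived quantities (glass mass, the five compositions, yield, LOI, totals) are carried in full precision from the weighed amounts at 500.0 lb of glass exactly as shown in the problem or the answer.
Per-oxide target masses for 500.0 lb glass:
  SiO2: 48.77% × 500.0 = 243.8 lb
  PbO: 14.05% × 500.0 = 70.25 lb
  Al2O3: 5.788% × 500.0 = 28.94 lb
  MgO: 0.8208% × 500.0 = 4.104 lb
  TiO2: 30.57% × 500.0 = 152.8 lb
Checking each oxide sum working from each reported weight, relative to the basis at hand (every target is met by its sum once rounding is allowed for):
  SiO2: 236.8·0.9950 + 12.95·0.6328 = 243.8 lb (target 243.8 lb)
  PbO: 70.32·0.9990 = 70.25 lb (target 70.25 lb)
  Al2O3: 28.34·0.9960 + 236.8·0.003000 = 28.94 lb (target 28.94 lb)
  MgO: 12.95·0.3169 = 4.104 lb (target 4.104 lb)
  TiO2: 154.4·0.9899 = 152.8 lb (target 152.8 lb)
Auditing the glass mass value: batch total minus LOI = 499.9 lb (oxide target masses add up to 500.0 lb; against the stated basis, 500.0 lb — differing by rounding only).
Batch total: Σ batch = 502.8 lb; the LOI term Σ batch·LOI equals 2.868 lb; the yield ratio, glass ÷ batch: 99.43%.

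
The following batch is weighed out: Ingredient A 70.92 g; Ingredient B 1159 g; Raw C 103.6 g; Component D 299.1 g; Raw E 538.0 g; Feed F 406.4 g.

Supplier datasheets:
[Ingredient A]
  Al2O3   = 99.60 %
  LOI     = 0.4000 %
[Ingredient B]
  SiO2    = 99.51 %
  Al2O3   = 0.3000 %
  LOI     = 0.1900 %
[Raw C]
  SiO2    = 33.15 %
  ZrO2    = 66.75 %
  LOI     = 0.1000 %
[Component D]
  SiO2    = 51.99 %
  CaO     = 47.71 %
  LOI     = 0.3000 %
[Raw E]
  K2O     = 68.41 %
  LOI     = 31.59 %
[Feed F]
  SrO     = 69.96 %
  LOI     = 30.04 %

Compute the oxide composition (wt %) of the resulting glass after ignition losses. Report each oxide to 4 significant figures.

The intermediate values are displayed, rounded to four significant figures, in the working; every computation keeps full float precision through every step — each reported result takes exactly one rounding; the derived quantities, including glass mass, LOI, the yield, totals, the six compositions, are recomputed starting from the weights for 2281 g of glass in exact precision, as given in the problem or the answer.
Oxide masses out of the charge:
  SrO: 406.4·0.6996 = 284.3 g
  SiO2: 1159·0.9951 + 103.6·0.3315 + 299.1·0.5199 = 1343 g
  K2O: 538.0·0.6841 = 368.0 g
  ZrO2: 103.6·0.6675 = 69.15 g
  CaO: 299.1·0.4771 = 142.7 g
  Al2O3: 70.92·0.9960 + 1159·0.003000 = 74.11 g
LOI: 70.92·0.004000 + 1159·0.001900 + 103.6·0.001000 + 299.1·0.003000 + 538.0·0.3159 + 406.4·0.3004 = 295.5 g
The glass mass, total less LOI, = 2577 − 295.5 = 2281 g (the oxide masses sum to this)
percent by weight: oxide/glass ×100

Glass mass = 2281 g (batch 2577 − LOI 295.5).
Composition: SrO 12.46%, SiO2 58.87%, K2O 16.13%, ZrO2 3.031%, CaO 6.255%, Al2O3 3.248%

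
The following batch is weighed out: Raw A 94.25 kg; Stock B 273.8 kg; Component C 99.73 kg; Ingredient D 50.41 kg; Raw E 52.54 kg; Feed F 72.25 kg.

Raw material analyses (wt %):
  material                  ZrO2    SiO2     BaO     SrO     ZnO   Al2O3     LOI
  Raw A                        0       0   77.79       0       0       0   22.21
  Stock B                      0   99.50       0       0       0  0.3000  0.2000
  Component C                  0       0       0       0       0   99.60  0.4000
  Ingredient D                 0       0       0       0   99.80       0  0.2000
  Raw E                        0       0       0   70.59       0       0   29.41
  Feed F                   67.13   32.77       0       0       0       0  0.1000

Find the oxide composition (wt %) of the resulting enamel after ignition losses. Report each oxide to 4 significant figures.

Glass mass = 605.5 kg (batch 643.0 − LOI 37.50).
Composition: ZrO2 8.010%, SiO2 48.90%, BaO 12.11%, SrO 6.125%, ZnO 8.309%, Al2O3 16.54%

In-progress results are shown (rounded to 4 significant digits) within the worked lines. All arithmetic holds full float precision in all steps — each reported value carries a single rounding; the derived quantities (ignition loss, six oxide percentages, the yield, the totals, glass mass) are carried in full float precision starting from the weights on 605.5 kg of glass, exactly as shown in question or answer.
Delivered oxide masses:
  ZrO2: 72.25·0.6713 = 48.50 kg
  SiO2: 273.8·0.9950 + 72.25·0.3277 = 296.1 kg
  BaO: 94.25·0.7779 = 73.32 kg
  SrO: 52.54·0.7059 = 37.09 kg
  ZnO: 50.41·0.9980 = 50.31 kg
  Al2O3: 273.8·0.003000 + 99.73·0.9960 = 100.2 kg
LOI: 94.25·0.2221 + 273.8·0.002000 + 99.73·0.004000 + 50.41·0.002000 + 52.54·0.2941 + 72.25·0.001000 = 37.50 kg
Net of LOI, the glass mass = 643.0 − 37.50 = 605.5 kg (= Σ oxide masses)
wt %: oxide over glass, times 100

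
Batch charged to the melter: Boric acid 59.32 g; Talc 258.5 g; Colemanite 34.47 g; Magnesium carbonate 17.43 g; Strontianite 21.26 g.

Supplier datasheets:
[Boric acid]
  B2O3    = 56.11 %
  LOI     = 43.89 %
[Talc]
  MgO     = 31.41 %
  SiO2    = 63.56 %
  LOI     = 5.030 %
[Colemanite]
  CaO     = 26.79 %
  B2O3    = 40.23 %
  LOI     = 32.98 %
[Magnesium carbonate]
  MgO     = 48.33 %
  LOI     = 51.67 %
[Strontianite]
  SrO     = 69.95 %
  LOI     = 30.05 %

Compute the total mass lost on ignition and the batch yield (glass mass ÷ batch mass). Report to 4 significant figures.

The working math holds exact precision from first step to last. The intermediate values are displayed with 4-significant-digit rounding when written out. A single rounding completes each reported result; the derived quantities, which include net glass mass, the totals, ignition loss, yield, the five compositions, are carried at full float precision, as written in the problem or the answer, from the batch weights per 325.2 g of glass.
Material-by-material LOI:
  Boric acid: 59.32 × 0.4389 = 26.04 g
  Talc: 258.5 × 0.05030 = 13.00 g
  Colemanite: 34.47 × 0.3298 = 11.37 g
  Magnesium carbonate: 17.43 × 0.5167 = 9.006 g
  Strontianite: 21.26 × 0.3005 = 6.389 g
Total LOI = 65.80 g
Glass = batch − LOI = 391.0 − 65.80 = 325.2 g

LOI loss = 65.80 g; glass = 325.2 g; yield = 83.17%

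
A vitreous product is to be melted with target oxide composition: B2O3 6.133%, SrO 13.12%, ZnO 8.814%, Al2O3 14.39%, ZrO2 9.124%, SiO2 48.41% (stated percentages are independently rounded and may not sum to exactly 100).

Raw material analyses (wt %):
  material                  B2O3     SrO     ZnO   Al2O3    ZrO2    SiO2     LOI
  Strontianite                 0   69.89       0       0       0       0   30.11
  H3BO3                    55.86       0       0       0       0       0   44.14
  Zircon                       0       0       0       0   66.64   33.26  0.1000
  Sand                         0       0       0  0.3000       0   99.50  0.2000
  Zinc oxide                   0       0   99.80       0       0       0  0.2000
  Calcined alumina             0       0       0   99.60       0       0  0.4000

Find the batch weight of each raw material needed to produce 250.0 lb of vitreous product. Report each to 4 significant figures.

Batch per 250.0 lb vitreous product:
  Strontianite: 46.93 lb
  H3BO3: 27.45 lb
  Zircon: 34.23 lb
  Sand: 110.2 lb
  Zinc oxide: 22.08 lb
  Calcined alumina: 35.79 lb
Total batch = 276.7 lb; LOI loss = 26.69 lb; yield = 90.35%

Every computation keeps exact precision from start to finish; intermediates appear, rounded to four significant figures, as written. A single rounding yields each reported value. Derived quantities, including the totals, six oxide percentages, LOI, the yield, glass mass, are carried starting from the weights for 250.0 lb of glass at exact precision, precisely as stated by problem or answer.
Oxide mass targets, per 250.0 lb vitreous product:
  B2O3: 6.133% × 250.0 = 15.33 lb
  SrO: 13.12% × 250.0 = 32.80 lb
  ZnO: 8.814% × 250.0 = 22.04 lb
  Al2O3: 14.39% × 250.0 = 35.98 lb
  ZrO2: 9.124% × 250.0 = 22.81 lb
  SiO2: 48.41% × 250.0 = 121.0 lb
Sums-versus-targets review on the weights just shown, on the stated basis (delivered sums recover each target up to rounding of the answer):
  B2O3: 27.45·0.5586 = 15.33 lb (target 15.33 lb)
  SrO: 46.93·0.6989 = 32.80 lb (target 32.80 lb)
  ZnO: 22.08·0.9980 = 22.04 lb (target 22.04 lb)
  Al2O3: 110.2·0.003000 + 35.79·0.9960 = 35.98 lb (target 35.98 lb)
  ZrO2: 34.23·0.6664 = 22.81 lb (target 22.81 lb)
  SiO2: 34.23·0.3326 + 110.2·0.9950 = 121.0 lb (target 121.0 lb)
Glass-mass closure: batch Σ − ignition loss = 250.0 lb (oxide target masses add up to 250.0 lb; against the stated basis, 250.0 lb — gaps are rounding artifacts).
Whole-batch sum: Σ batch = 276.7 lb; LOI removed, Σ of batch·LOI: 26.69 lb; yield: glass divided by total = 90.35%.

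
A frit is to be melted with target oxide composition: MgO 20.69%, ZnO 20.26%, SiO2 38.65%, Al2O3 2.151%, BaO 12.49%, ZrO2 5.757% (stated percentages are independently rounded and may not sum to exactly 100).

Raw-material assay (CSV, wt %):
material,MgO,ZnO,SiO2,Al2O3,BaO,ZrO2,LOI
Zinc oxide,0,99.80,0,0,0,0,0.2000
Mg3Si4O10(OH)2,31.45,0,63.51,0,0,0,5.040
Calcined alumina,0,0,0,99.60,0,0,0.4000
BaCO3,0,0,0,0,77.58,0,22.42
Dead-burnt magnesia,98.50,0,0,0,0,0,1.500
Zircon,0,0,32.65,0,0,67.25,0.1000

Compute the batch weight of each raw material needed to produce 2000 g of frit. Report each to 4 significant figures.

Batch per 2000 g frit:
  Zinc oxide: 406.0 g
  Mg3Si4O10(OH)2: 1129 g
  Calcined alumina: 43.19 g
  BaCO3: 322.0 g
  Dead-burnt magnesia: 59.59 g
  Zircon: 171.2 g
Total batch = 2131 g; LOI loss = 131.1 g; yield = 93.85%

The whole derivation carries exact precision end to end; the intermediate values are printed (rounded to four significant digits) within the worked lines — every reported value undergoes a single rounding — the derived quantities, which include net glass mass, totals, six oxide percentages, yield, ignition loss, are recomputed at full precision, as quoted within the problem or answer text, from the batch weights per 2000 g of glass.
The oxide mass targets at 2000 g frit:
  MgO: 20.69% × 2000 = 413.8 g
  ZnO: 20.26% × 2000 = 405.2 g
  SiO2: 38.65% × 2000 = 773.0 g
  Al2O3: 2.151% × 2000 = 43.02 g
  BaO: 12.49% × 2000 = 249.8 g
  ZrO2: 5.757% × 2000 = 115.1 g
Per-oxide balance check on the weights just shown, relative to the basis at hand (summed amounts equal target values modulo rounding of the values):
  MgO: 1129·0.3145 + 59.59·0.9850 = 413.8 g (target 413.8 g)
  ZnO: 406.0·0.9980 = 405.2 g (target 405.2 g)
  SiO2: 1129·0.6351 + 171.2·0.3265 = 772.9 g (target 773.0 g)
  Al2O3: 43.19·0.9960 = 43.02 g (target 43.02 g)
  BaO: 322.0·0.7758 = 249.8 g (target 249.8 g)
  ZrO2: 171.2·0.6725 = 115.1 g (target 115.1 g)
Glass-mass bookkeeping: total batch − LOI = 2000 g (the targets, summed, come to 2000 g; the stated basis being 2000 g — deltas are rounding alone).
Total batch = Σ batch = 2131 g; LOI loss = Σ batch·LOI = 131.1 g; the yield ratio, glass ÷ batch: 93.85%.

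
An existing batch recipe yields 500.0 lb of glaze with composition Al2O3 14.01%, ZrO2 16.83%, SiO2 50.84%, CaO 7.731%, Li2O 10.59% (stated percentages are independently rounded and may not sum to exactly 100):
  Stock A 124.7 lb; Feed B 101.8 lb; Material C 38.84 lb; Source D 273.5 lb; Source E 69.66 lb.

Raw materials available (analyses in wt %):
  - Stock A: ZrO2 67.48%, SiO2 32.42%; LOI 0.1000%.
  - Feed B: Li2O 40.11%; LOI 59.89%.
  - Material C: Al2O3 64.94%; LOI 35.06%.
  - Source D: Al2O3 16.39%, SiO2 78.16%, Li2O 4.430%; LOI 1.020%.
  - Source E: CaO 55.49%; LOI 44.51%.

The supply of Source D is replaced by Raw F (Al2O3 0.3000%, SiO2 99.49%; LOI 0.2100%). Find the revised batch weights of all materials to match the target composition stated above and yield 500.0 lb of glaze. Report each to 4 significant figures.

Revised batch per 500.0 lb glaze:
  Stock A: 124.7 lb
  Feed B: 132.0 lb
  Material C: 106.9 lb
  Raw F: 214.9 lb
  Source E: 69.66 lb
Total batch = 648.2 lb; LOI loss = 148.1 lb

All arithmetic holds exact precision through the solve. Intermediates are printed rounded to four significant digits alongside each step. A single rounding completes each reported value; the derived quantities (LOI, yield, five oxide percentages, glass mass, totals) are rebuilt from the weighed amounts for 500.0 lb of glass at full precision, as they appear in the problem or answer text.
Target oxide masses per 500.0 lb glaze:
  Al2O3: 14.01% × 500.0 = 70.05 lb
  ZrO2: 16.83% × 500.0 = 84.15 lb
  SiO2: 50.84% × 500.0 = 254.2 lb
  CaO: 7.731% × 500.0 = 38.66 lb
  Li2O: 10.59% × 500.0 = 52.95 lb
Balance tally, oxide-wise, with the batch weights as given, relative to the basis at hand (each sum matches its target mass inside rounding margins):
  Al2O3: 106.9·0.6494 + 214.9·0.003000 = 70.07 lb (target 70.05 lb)
  ZrO2: 124.7·0.6748 = 84.15 lb (target 84.15 lb)
  SiO2: 124.7·0.3242 + 214.9·0.9949 = 254.2 lb (target 254.2 lb)
  CaO: 69.66·0.5549 = 38.65 lb (target 38.66 lb)
  Li2O: 132.0·0.4011 = 52.95 lb (target 52.95 lb)
Mass balance on the glass: whole batch net of LOI = 500.0 lb (summing oxide targets gives 500.0 lb; stated basis 500.0 lb — a pure rounding effect).
Summing the batch: Σ batch = 648.2 lb; ignition loss, Σ(batch × LOI) = 148.1 lb; yield, glass over the total, = 77.15%.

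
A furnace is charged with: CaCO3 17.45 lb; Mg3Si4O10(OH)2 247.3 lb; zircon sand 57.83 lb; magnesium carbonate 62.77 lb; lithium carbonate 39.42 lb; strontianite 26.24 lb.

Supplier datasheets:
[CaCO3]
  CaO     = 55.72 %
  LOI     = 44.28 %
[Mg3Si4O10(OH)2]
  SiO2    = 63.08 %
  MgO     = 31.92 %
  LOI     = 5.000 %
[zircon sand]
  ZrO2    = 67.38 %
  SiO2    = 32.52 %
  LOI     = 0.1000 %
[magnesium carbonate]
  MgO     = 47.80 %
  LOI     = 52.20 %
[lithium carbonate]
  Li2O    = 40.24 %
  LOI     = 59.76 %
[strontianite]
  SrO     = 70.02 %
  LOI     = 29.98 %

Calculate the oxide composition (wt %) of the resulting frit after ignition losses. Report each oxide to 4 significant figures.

All internal work runs at full float precision through every step — the intermediate values are shown (rounded to 4 significant figures) across the worked steps; a single rounding produces each reported value — the derived quantities are computed using the weight values at 366.7 lb of glass at full float precision (the totals, the six compositions, yield, net glass mass, ignition loss) as given in the question or the answer.
Oxide masses out of the charge:
  ZrO2: 57.83·0.6738 = 38.97 lb
  SrO: 26.24·0.7002 = 18.37 lb
  Li2O: 39.42·0.4024 = 15.86 lb
  CaO: 17.45·0.5572 = 9.723 lb
  SiO2: 247.3·0.6308 + 57.83·0.3252 = 174.8 lb
  MgO: 247.3·0.3192 + 62.77·0.4780 = 108.9 lb
LOI: 17.45·0.4428 + 247.3·0.05000 + 57.83·0.001000 + 62.77·0.5220 + 39.42·0.5976 + 26.24·0.2998 = 84.34 lb
batch − LOI leaves glass = 451.0 − 84.34 = 366.7 lb (the oxide masses sum to this)
oxide / glass × 100 gives the wt %

Glass mass = 366.7 lb (batch 451.0 − LOI 84.34).
Composition: ZrO2 10.63%, SrO 5.011%, Li2O 4.326%, CaO 2.652%, SiO2 47.67%, MgO 29.71%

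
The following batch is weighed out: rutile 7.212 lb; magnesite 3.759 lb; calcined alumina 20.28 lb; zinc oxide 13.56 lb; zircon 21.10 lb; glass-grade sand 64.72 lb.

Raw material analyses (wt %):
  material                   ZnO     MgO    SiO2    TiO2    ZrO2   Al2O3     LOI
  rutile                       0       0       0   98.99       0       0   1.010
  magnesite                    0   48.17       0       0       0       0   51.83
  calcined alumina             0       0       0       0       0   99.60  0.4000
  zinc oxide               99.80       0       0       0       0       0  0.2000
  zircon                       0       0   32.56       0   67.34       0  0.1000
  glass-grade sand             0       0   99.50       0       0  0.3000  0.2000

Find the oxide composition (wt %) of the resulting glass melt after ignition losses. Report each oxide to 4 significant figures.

Each numeric step keeps full precision all the way through — mid-chain values are printed with 4-significant-digit rounding on the page. Every reported result is rounded just once; all derived quantities (totals, six oxide percentages, the yield, glass mass, ignition loss) are rebuilt using the weight values for 128.4 lb of glass in full float precision, exactly as shown in the question or the answer.
Oxide-by-oxide delivered mass:
  ZnO: 13.56·0.9980 = 13.53 lb
  MgO: 3.759·0.4817 = 1.811 lb
  SiO2: 21.10·0.3256 + 64.72·0.9950 = 71.27 lb
  TiO2: 7.212·0.9899 = 7.139 lb
  ZrO2: 21.10·0.6734 = 14.21 lb
  Al2O3: 20.28·0.9960 + 64.72·0.003000 = 20.39 lb
LOI: 7.212·0.01010 + 3.759·0.5183 + 20.28·0.004000 + 13.56·0.002000 + 21.10·0.001000 + 64.72·0.002000 = 2.280 lb
Net of LOI, the glass mass = 130.6 − 2.280 = 128.4 lb (matching Σ of the oxides)
wt % = 100 × oxide mass / glass mass

Glass mass = 128.4 lb (batch 130.6 − LOI 2.280).
Composition: ZnO 10.54%, MgO 1.411%, SiO2 55.52%, TiO2 5.562%, ZrO2 11.07%, Al2O3 15.89%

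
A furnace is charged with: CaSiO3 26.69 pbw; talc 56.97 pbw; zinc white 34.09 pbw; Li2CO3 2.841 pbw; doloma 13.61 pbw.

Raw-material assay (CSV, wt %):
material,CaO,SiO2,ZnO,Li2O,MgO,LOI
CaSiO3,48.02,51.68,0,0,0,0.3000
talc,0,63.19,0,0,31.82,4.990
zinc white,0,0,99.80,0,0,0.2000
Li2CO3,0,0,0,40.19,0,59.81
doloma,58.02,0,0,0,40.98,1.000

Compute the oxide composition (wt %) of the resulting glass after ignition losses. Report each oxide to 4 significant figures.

The intermediate values are displayed (rounded to 4 significant figures) at each printed step — all internal work runs at full precision at each step. Every reported value is rounded only once. All derived quantities are recomputed in exact precision (LOI, net glass mass, yield, five oxide percentages, totals) from the batch weights per 129.4 pbw of glass, as written in question or answer.
Oxide masses out of the charge:
  CaO: 26.69·0.4802 + 13.61·0.5802 = 20.71 pbw
  SiO2: 26.69·0.5168 + 56.97·0.6319 = 49.79 pbw
  ZnO: 34.09·0.9980 = 34.02 pbw
  Li2O: 2.841·0.4019 = 1.142 pbw
  MgO: 56.97·0.3182 + 13.61·0.4098 = 23.71 pbw
LOI: 26.69·0.003000 + 56.97·0.04990 + 34.09·0.002000 + 2.841·0.5981 + 13.61·0.01000 = 4.826 pbw
The glass mass, total less LOI, = 134.2 − 4.826 = 129.4 pbw (matching Σ of the oxides)
wt %: oxide over glass, times 100

Glass mass = 129.4 pbw (batch 134.2 − LOI 4.826).
Composition: CaO 16.01%, SiO2 38.49%, ZnO 26.30%, Li2O 0.8826%, MgO 18.32%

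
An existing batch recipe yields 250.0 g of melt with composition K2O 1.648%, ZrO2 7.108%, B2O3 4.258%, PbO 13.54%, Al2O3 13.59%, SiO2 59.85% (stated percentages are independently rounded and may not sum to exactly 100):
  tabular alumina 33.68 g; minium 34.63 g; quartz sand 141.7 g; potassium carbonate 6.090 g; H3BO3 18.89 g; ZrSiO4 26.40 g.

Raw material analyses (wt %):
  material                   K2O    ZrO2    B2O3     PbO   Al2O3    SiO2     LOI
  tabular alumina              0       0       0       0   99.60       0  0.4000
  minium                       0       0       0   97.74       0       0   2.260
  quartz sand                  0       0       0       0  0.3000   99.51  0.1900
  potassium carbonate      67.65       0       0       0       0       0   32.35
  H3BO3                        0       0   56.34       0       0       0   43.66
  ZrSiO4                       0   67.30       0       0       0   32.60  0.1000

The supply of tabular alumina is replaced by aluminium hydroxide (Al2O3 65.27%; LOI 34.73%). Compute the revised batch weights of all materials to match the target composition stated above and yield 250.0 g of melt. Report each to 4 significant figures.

Revised batch per 250.0 g melt:
  aluminium hydroxide: 51.40 g
  minium: 34.63 g
  quartz sand: 141.7 g
  potassium carbonate: 6.090 g
  H3BO3: 18.89 g
  ZrSiO4: 26.40 g
Total batch = 279.1 g; LOI loss = 29.15 g

The intermediate values are displayed (rounded to four significant figures) in the working — all internal work runs at full precision through the solve — each reported number is rounded a single time — all derived quantities (the yield, glass mass, six oxide percentages, totals, LOI) are computed from the batch weights per 250.0 g of glass at exact precision precisely as stated by the problem or answer text.
Target masses of each oxide per 250.0 g melt:
  K2O: 1.648% × 250.0 = 4.120 g
  ZrO2: 7.108% × 250.0 = 17.77 g
  B2O3: 4.258% × 250.0 = 10.64 g
  PbO: 13.54% × 250.0 = 33.85 g
  Al2O3: 13.59% × 250.0 = 33.98 g
  SiO2: 59.85% × 250.0 = 149.6 g
Per-oxide balance check per the reported batch figures, relative to the basis at hand (each sum matches its target mass up to rounding of the answer):
  K2O: 6.090·0.6765 = 4.120 g (target 4.120 g)
  ZrO2: 26.40·0.6730 = 17.77 g (target 17.77 g)
  B2O3: 18.89·0.5634 = 10.64 g (target 10.64 g)
  PbO: 34.63·0.9774 = 33.85 g (target 33.85 g)
  Al2O3: 51.40·0.6527 + 141.7·0.003000 = 33.97 g (target 33.98 g)
  SiO2: 141.7·0.9951 + 26.40·0.3260 = 149.6 g (target 149.6 g)
The glass-mass cross-check: total batch − LOI = 250.0 g (the Σ of target masses is 250.0 g; stated basis 250.0 g — differing by rounding only).
Batch total: Σ batch = 279.1 g; LOI loss = Σ batch·LOI = 29.15 g; yield = glass ÷ total batch = 89.56%.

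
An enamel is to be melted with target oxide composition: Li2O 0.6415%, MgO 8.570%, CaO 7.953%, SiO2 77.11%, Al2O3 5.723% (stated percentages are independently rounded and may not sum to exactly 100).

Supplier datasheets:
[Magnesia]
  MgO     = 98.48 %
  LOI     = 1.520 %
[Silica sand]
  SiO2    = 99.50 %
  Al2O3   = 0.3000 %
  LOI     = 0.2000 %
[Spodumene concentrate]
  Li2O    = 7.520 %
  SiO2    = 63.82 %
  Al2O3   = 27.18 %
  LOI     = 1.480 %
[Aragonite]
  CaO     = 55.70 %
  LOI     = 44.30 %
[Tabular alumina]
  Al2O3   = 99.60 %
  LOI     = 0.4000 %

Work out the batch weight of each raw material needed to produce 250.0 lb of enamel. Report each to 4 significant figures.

Batch per 250.0 lb enamel:
  Magnesia: 21.76 lb
  Silica sand: 180.1 lb
  Spodumene concentrate: 21.33 lb
  Aragonite: 35.70 lb
  Tabular alumina: 8.003 lb
Total batch = 266.9 lb; LOI loss = 16.85 lb; yield = 93.69%

Every computation holds exact precision from first step to last; the intermediate values are shown (rounded to four significant figures) at each printed step. Each reported value is rounded a single time; derived quantities, including the five compositions, ignition loss, yield, the totals, glass mass, are recomputed starting from the weights at 250.0 lb of glass at full precision as quoted within problem or answer.
Per-oxide target masses for 250.0 lb enamel:
  Li2O: 0.6415% × 250.0 = 1.604 lb
  MgO: 8.570% × 250.0 = 21.42 lb
  CaO: 7.953% × 250.0 = 19.88 lb
  SiO2: 77.11% × 250.0 = 192.8 lb
  Al2O3: 5.723% × 250.0 = 14.31 lb
Mass-balance tally per oxide on the weights just shown, versus the basis set out (every target is met by its sum within answer rounding):
  Li2O: 21.33·0.07520 = 1.604 lb (target 1.604 lb)
  MgO: 21.76·0.9848 = 21.43 lb (target 21.42 lb)
  CaO: 35.70·0.5570 = 19.88 lb (target 19.88 lb)
  SiO2: 180.1·0.9950 + 21.33·0.6382 = 192.8 lb (target 192.8 lb)
  Al2O3: 180.1·0.003000 + 21.33·0.2718 + 8.003·0.9960 = 14.31 lb (target 14.31 lb)
Auditing the glass mass value: the batch minus its LOI: 250.0 lb (the Σ of target masses is 250.0 lb; basis as stated: 250.0 lb — rounding explains the deltas).
Batch total: Σ batch = 266.9 lb; loss to ignition Σ batch·LOI = 16.85 lb; yield, glass over the total, = 93.69%.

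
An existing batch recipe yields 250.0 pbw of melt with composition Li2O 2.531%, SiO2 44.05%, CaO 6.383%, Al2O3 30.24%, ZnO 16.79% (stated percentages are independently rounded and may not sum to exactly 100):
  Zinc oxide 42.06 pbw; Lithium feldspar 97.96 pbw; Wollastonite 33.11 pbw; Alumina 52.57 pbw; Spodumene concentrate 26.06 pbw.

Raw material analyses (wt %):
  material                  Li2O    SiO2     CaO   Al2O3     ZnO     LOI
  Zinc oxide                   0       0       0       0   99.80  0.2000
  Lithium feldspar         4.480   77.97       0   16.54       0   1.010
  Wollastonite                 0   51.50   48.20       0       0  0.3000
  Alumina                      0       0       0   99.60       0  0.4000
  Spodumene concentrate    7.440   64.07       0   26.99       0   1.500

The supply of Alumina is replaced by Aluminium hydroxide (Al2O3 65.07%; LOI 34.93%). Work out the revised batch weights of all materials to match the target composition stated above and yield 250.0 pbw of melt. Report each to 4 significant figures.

Each numeric step carries exact precision in every operation — mid-chain values are printed, with 4-significant-figure rounding, within the worked lines; every reported number takes just one rounding; all derived quantities are rebuilt starting from the weights per 250.0 pbw of glass in full float precision (LOI, five oxide percentages, net glass mass, totals, the yield), exactly as shown in question or answer.
The oxide mass targets at 250.0 pbw melt:
  Li2O: 2.531% × 250.0 = 6.328 pbw
  SiO2: 44.05% × 250.0 = 110.1 pbw
  CaO: 6.383% × 250.0 = 15.96 pbw
  Al2O3: 30.24% × 250.0 = 75.60 pbw
  ZnO: 16.79% × 250.0 = 41.98 pbw
Mass-balance tally per oxide working from each reported weight, for the quoted basis mass (sums match the target masses given rounding of the digits):
  Li2O: 97.96·0.04480 + 26.06·0.07440 = 6.327 pbw (target 6.328 pbw)
  SiO2: 97.96·0.7797 + 33.11·0.5150 + 26.06·0.6407 = 110.1 pbw (target 110.1 pbw)
  CaO: 33.11·0.4820 = 15.96 pbw (target 15.96 pbw)
  Al2O3: 97.96·0.1654 + 80.47·0.6507 + 26.06·0.2699 = 75.60 pbw (target 75.60 pbw)
  ZnO: 42.06·0.9980 = 41.98 pbw (target 41.98 pbw)
Glass-mass sanity pass: whole batch net of LOI = 250.0 pbw (per-oxide target masses sum to 250.0 pbw; against the stated basis, 250.0 pbw — differing by rounding only).
Whole-batch sum: Σ batch = 279.7 pbw; Σ batch·LOI gives LOI loss = 29.67 pbw; yield: glass divided by total = 89.39%.

Revised batch per 250.0 pbw melt:
  Zinc oxide: 42.06 pbw
  Lithium feldspar: 97.96 pbw
  Wollastonite: 33.11 pbw
  Aluminium hydroxide: 80.47 pbw
  Spodumene concentrate: 26.06 pbw
Total batch = 279.7 pbw; LOI loss = 29.67 pbw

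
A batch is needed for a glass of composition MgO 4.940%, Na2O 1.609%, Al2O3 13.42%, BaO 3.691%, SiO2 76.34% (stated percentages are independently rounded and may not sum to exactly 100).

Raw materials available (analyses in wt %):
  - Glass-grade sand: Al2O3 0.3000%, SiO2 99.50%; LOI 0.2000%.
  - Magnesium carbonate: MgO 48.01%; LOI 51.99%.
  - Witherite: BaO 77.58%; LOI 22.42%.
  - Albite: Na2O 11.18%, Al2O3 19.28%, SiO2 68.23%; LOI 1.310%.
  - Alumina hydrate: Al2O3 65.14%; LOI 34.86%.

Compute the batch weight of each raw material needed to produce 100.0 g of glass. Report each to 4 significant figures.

Batch per 100.0 g glass:
  Glass-grade sand: 66.85 g
  Magnesium carbonate: 10.29 g
  Witherite: 4.758 g
  Albite: 14.39 g
  Alumina hydrate: 16.03 g
Total batch = 112.3 g; LOI loss = 12.33 g; yield = 89.03%

Working values are shown, with 4-significant-figure rounding, alongside each step; each numeric step carries exact precision throughout. Every reported number receives exactly one rounding; the derived quantities, including the totals, the yield, five oxide percentages, ignition loss, net glass mass, are re-derived using the weight values per 100.0 g of glass at full float precision exactly as printed in the problem or the answer.
Target oxide masses per 100.0 g glass:
  MgO: 4.940% × 100.0 = 4.940 g
  Na2O: 1.609% × 100.0 = 1.609 g
  Al2O3: 13.42% × 100.0 = 13.42 g
  BaO: 3.691% × 100.0 = 3.691 g
  SiO2: 76.34% × 100.0 = 76.34 g
Mass-balance tally per oxide using the reported weights, for the quoted basis mass (every target is met by its sum once rounding is allowed for):
  MgO: 10.29·0.4801 = 4.940 g (target 4.940 g)
  Na2O: 14.39·0.1118 = 1.609 g (target 1.609 g)
  Al2O3: 66.85·0.003000 + 14.39·0.1928 + 16.03·0.6514 = 13.42 g (target 13.42 g)
  BaO: 4.758·0.7758 = 3.691 g (target 3.691 g)
  SiO2: 66.85·0.9950 + 14.39·0.6823 = 76.33 g (target 76.34 g)
Glass-mass closure: total charge less LOI = 99.99 g (targets for the oxides total 100.0 g; against the stated basis, 100.0 g — rounding explains the deltas).
Summing the batch: Σ batch = 112.3 g; LOI loss = Σ batch·LOI = 12.33 g; the yield ratio, glass ÷ batch: 89.03%.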